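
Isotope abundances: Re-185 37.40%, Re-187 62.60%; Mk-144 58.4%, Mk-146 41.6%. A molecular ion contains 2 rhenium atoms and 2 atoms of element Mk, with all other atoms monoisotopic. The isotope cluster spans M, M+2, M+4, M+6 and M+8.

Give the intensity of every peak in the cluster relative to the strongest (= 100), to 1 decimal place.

12.4 : 59.1 : 100.0 : 70.4 : 17.6

Rhenium pattern (n=2): 0.139876 : 0.468248 : 0.391876
Element Mk pattern (n=2): 0.341056 : 0.485888 : 0.173056
Convolve the two distributions (both contribute in 2-u steps):
  M: 0.139876×0.341056 = 0.047706
  M+2: 0.139876×0.485888 + 0.468248×0.341056 = 0.227663
  M+4: 0.139876×0.173056 + 0.468248×0.485888 + 0.391876×0.341056 = 0.385374
  M+6: 0.468248×0.173056 + 0.391876×0.485888 = 0.271441
  M+8: 0.391876×0.173056 = 0.067816
Scale to base peak (0.385374) = 100: 12.4 : 59.1 : 100.0 : 70.4 : 17.6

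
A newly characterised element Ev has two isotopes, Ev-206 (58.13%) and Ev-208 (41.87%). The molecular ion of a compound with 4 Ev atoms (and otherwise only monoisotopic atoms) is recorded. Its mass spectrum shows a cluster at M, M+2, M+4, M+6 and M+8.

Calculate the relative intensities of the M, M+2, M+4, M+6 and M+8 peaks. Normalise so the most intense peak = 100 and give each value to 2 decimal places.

The 4 Ev atoms are independent, so intensities follow the terms of (0.5813 + 0.4187)^4.
P(M) = 0.5813^4 = 0.114183
P(M+2) = 4 × 0.5813^3 × 0.4187^1 = 0.328976
P(M+4) = 6 × 0.5813^2 × 0.4187^2 = 0.355433
P(M+6) = 4 × 0.5813^1 × 0.4187^3 = 0.170675
P(M+8) = 0.4187^4 = 0.030733
The M+4 peak is largest (0.355433); scaling to 100 gives 32.13 : 92.56 : 100.00 : 48.02 : 8.65.

32.13 : 92.56 : 100.00 : 48.02 : 8.65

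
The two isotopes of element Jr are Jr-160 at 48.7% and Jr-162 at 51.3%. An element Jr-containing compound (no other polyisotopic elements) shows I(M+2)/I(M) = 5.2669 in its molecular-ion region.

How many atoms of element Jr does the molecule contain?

With n Jr atoms, P(M+2)/P(M) = C(n,1)·p^(n−1)q / p^n = n·q/p = n · 0.513/0.487.
n = 5.2669 × 0.487/0.513 = 5.00 ≈ 5

5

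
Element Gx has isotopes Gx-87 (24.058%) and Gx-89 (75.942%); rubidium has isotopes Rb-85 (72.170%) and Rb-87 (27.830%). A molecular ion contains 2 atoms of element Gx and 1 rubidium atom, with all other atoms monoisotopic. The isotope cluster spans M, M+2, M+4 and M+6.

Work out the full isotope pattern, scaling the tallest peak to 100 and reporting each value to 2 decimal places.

Element Gx pattern (n=2): 0.05787874 : 0.36540253 : 0.57671874
Rubidium pattern (n=1): 0.7217 : 0.2783
Convolve the two distributions (both contribute in 2-u steps):
  M: 0.05787874×0.7217 = 0.041771
  M+2: 0.05787874×0.2783 + 0.36540253×0.7217 = 0.279819
  M+4: 0.36540253×0.2783 + 0.57671874×0.7217 = 0.517909
  M+6: 0.57671874×0.2783 = 0.160501
Scale to base peak (0.517909) = 100: 8.07 : 54.03 : 100.00 : 30.99

8.07 : 54.03 : 100.00 : 30.99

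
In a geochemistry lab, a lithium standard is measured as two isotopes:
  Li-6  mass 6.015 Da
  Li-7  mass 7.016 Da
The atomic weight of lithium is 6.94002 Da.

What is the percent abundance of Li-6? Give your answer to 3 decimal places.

7.590%

Writing the weighted mean with unknown fraction x of Li-6:
6.015·x + 7.016·(1 − x) = 6.94002
(6.015 − 7.016)·x = 6.94002 − 7.016
x = -0.07598 / -1.001 = 0.07590 → 7.590% Li-6, 92.410% Li-7.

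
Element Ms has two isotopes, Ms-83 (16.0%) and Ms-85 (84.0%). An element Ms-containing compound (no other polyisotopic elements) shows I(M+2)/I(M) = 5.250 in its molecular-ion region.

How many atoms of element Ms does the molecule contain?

1

With n Ms atoms, P(M+2)/P(M) = C(n,1)·p^(n−1)q / p^n = n·q/p = n · 0.840/0.160.
n = 5.250 × 0.160/0.840 = 1.00 ≈ 1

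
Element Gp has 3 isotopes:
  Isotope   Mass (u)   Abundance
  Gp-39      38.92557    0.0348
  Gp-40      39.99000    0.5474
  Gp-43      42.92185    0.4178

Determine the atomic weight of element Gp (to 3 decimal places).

41.178 u

Ar = Σ fᵢ·mᵢ = 0.0348 × 38.92557 + 0.5474 × 39.99000 + 0.4178 × 42.92185
= 1.354610 + 21.890526 + 17.932749 = 41.177885 u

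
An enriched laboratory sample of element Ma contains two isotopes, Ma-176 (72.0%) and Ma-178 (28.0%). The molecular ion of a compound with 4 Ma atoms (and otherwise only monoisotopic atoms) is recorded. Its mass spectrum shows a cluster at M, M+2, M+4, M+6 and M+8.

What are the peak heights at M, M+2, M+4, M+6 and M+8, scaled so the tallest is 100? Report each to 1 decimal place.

Each Ma atom is independently Ma-176 (p = 0.720) or Ma-178 (q = 0.280); the cluster is the binomial expansion (p + q)^4.
P(M) = 0.720^4 = 0.268739
P(M+2) = 4 × 0.720^3 × 0.280^1 = 0.418038
P(M+4) = 6 × 0.720^2 × 0.280^2 = 0.243855
P(M+6) = 4 × 0.720^1 × 0.280^3 = 0.063222
P(M+8) = 0.280^4 = 0.006147
The M+2 peak is largest (0.418038); scaling to 100 gives 64.3 : 100.0 : 58.3 : 15.1 : 1.5.

64.3 : 100.0 : 58.3 : 15.1 : 1.5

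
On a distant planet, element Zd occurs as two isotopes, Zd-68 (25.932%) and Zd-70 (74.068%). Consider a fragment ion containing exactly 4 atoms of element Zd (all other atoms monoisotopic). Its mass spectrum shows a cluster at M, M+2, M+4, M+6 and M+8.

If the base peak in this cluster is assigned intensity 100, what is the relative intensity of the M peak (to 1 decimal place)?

1.1

Binomial terms of (0.25932 + 0.74068)^4: M 0.0045, M+2 0.0517, M+4 0.2214, M+6 0.4215, M+8 0.3010 → M+6 is the base peak.
P(M+6) = C(4,3) × 0.25932^1 × 0.74068^3 = 4 × 0.25932 × 0.40634213 = 0.421491 (base)
P(M) = C(4,0) × 0.25932^4 × 0.74068^0 = 1 × 0.00452214 × 1.0000 = 0.004522
Relative intensity = 0.004522 / 0.421491 × 100 = 1.1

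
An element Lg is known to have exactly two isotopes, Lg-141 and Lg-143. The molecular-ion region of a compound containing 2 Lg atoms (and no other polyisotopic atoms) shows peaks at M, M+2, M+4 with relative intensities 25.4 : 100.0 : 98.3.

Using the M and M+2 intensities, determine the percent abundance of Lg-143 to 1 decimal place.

If p is the fraction of Lg that is Lg-141, then I(M+2)/I(M) = [C(2,1)·p^1·(1−p)] / p^2 = 2·(1−p)/p = 100.0/25.4 = 3.9370
(1−p)/p = 3.9370/2 = 1.9685  ⇒  p = 1/(1 + 1.9685) = 0.3369
Lg-141: 33.7%, Lg-143: 66.3%.

66.3%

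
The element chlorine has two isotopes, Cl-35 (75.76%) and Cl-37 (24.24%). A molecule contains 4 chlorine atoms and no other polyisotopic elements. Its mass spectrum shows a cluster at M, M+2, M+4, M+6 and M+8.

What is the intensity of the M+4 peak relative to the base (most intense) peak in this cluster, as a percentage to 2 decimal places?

Binomial terms of (0.7576 + 0.2424)^4: M 0.3294, M+2 0.4216, M+4 0.2023, M+6 0.0432, M+8 0.0035 → M+2 is the base peak.
P(M+2) = C(4,1) × 0.7576^3 × 0.2424^1 = 4 × 0.4348304 × 0.2424 = 0.421612 (base)
P(M+4) = C(4,2) × 0.7576^2 × 0.2424^2 = 6 × 0.57395776 × 0.05875776 = 0.202347
Relative intensity = 0.202347 / 0.421612 × 100 = 47.99

47.99%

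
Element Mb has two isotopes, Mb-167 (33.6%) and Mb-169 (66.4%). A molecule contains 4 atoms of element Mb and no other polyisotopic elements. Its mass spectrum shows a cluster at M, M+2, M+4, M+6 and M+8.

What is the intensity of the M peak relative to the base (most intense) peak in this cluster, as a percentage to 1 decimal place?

Binomial terms of (0.336 + 0.664)^4: M 0.0127, M+2 0.1008, M+4 0.2987, M+6 0.3935, M+8 0.1944 → M+6 is the base peak.
P(M+6) = C(4,3) × 0.336^1 × 0.664^3 = 4 × 0.3360 × 0.29275494 = 0.393463 (base)
P(M) = C(4,0) × 0.336^4 × 0.664^0 = 1 × 0.01274551 × 1.0000 = 0.012746
Relative intensity = 0.012746 / 0.393463 × 100 = 3.2

3.2%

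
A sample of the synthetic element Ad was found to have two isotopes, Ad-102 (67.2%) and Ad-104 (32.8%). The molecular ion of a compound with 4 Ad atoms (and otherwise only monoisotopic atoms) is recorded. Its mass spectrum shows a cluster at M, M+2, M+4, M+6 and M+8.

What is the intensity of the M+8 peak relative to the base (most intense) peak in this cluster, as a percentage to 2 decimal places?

2.91%

Binomial terms of (0.672 + 0.328)^4: M 0.2039, M+2 0.3981, M+4 0.2915, M+6 0.0949, M+8 0.0116 → M+2 is the base peak.
P(M+2) = C(4,1) × 0.672^3 × 0.328^1 = 4 × 0.30346445 × 0.3280 = 0.398145 (base)
P(M+8) = C(4,4) × 0.672^0 × 0.328^4 = 1 × 1.0000 × 0.01157432 = 0.011574
Relative intensity = 0.011574 / 0.398145 × 100 = 2.91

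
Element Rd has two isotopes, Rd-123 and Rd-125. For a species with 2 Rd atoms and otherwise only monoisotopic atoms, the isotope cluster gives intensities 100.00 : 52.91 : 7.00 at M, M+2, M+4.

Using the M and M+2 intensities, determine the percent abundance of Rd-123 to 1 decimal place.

79.1%

If p is the fraction of Rd that is Rd-123, then I(M+2)/I(M) = [C(2,1)·p^1·(1−p)] / p^2 = 2·(1−p)/p = 52.91/100.00 = 0.5291
(1−p)/p = 0.5291/2 = 0.2646  ⇒  p = 1/(1 + 0.2646) = 0.7908
Rd-123: 79.1%, Rd-125: 20.9%.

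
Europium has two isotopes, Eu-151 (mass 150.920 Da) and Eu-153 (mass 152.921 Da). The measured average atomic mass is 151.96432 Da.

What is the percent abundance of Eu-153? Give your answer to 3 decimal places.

Writing the weighted mean with unknown fraction x of Eu-151:
150.920·x + 152.921·(1 − x) = 151.96432
(150.920 − 152.921)·x = 151.96432 − 152.921
x = -0.95668 / -2.001 = 0.47810 → 47.810% Eu-151, 52.190% Eu-153.

52.190%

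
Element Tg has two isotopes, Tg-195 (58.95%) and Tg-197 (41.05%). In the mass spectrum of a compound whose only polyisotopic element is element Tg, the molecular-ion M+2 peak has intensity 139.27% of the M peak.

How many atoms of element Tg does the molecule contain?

2

The M+2/M ratio from n Tg atoms is n · q/p = n · 0.4105/0.5895.
n = 1.3927 × 0.5895/0.4105 = 2.00 ≈ 2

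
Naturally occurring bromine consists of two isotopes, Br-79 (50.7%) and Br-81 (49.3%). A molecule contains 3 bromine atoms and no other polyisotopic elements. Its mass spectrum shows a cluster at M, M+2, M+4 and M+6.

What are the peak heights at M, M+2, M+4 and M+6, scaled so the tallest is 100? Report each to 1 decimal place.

34.3 : 100.0 : 97.2 : 31.5

Each Br atom is independently Br-79 (p = 0.507) or Br-81 (q = 0.493); the cluster is the binomial expansion (p + q)^3.
P(M) = 0.507^3 = 0.130324
P(M+2) = 3 × 0.507^2 × 0.493^1 = 0.380175
P(M+4) = 3 × 0.507^1 × 0.493^2 = 0.369678
P(M+6) = 0.493^3 = 0.119823
The M+2 peak is largest (0.380175); scaling to 100 gives 34.3 : 100.0 : 97.2 : 31.5.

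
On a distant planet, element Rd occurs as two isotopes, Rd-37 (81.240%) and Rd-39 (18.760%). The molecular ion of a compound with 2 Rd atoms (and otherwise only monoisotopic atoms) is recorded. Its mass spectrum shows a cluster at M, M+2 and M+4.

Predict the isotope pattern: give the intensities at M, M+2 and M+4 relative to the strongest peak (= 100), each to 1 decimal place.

100.0 : 46.2 : 5.3

Each Rd atom is independently Rd-37 (p = 0.81240) or Rd-39 (q = 0.18760); the cluster is the binomial expansion (p + q)^2.
P(M) = 0.81240^2 = 0.659994
P(M+2) = 2 × 0.81240^1 × 0.18760^1 = 0.304812
P(M+4) = 0.18760^2 = 0.035194
The M peak is largest (0.659994); scaling to 100 gives 100.0 : 46.2 : 5.3.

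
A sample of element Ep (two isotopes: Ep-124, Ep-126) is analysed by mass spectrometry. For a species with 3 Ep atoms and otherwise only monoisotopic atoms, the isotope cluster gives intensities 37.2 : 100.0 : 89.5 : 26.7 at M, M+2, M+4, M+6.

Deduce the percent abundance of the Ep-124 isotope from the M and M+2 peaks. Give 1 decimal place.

52.7%

Write p for the Ep-124 fraction. I(M+2)/I(M) = [C(3,1)·p^2·(1−p)] / p^3 = 3·(1−p)/p = 100.0/37.2 = 2.6882
(1−p)/p = 2.6882/3 = 0.8961  ⇒  p = 1/(1 + 0.8961) = 0.5274
Ep-124: 52.7%, Ep-126: 47.3%.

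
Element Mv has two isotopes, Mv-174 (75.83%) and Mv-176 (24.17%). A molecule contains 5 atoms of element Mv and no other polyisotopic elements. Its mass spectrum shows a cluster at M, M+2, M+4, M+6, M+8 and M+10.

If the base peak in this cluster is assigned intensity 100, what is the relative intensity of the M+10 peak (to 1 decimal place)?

(0.7583 + 0.2417)^5 gives M 0.2507, M+2 0.3996, M+4 0.2547, M+6 0.0812, M+8 0.0129, M+10 0.0008; the largest is M+2.
P(M+2) = C(5,1) × 0.7583^4 × 0.2417^1 = 5 × 0.33064672 × 0.2417 = 0.399587 (base)
P(M+10) = C(5,5) × 0.7583^0 × 0.2417^5 = 1 × 1.0000 × 0.00082487 = 0.000825
Relative intensity = 0.000825 / 0.399587 × 100 = 0.2

0.2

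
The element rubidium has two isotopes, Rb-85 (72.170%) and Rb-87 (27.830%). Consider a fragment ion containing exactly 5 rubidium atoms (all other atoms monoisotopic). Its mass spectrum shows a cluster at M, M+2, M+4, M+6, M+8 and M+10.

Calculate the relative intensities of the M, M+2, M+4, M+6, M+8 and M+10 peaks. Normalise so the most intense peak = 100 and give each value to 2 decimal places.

51.86 : 100.00 : 77.12 : 29.74 : 5.73 : 0.44

The 5 Rb atoms are independent, so intensities follow the terms of (0.72170 + 0.27830)^5.
P(M) = 0.72170^5 = 0.195787
P(M+2) = 5 × 0.72170^4 × 0.27830^1 = 0.377494
P(M+4) = 10 × 0.72170^3 × 0.27830^2 = 0.291136
P(M+6) = 10 × 0.72170^2 × 0.27830^3 = 0.112267
P(M+8) = 5 × 0.72170^1 × 0.27830^4 = 0.021646
P(M+10) = 0.27830^5 = 0.001669
The M+2 peak is largest (0.377494); scaling to 100 gives 51.86 : 100.00 : 77.12 : 29.74 : 5.73 : 0.44.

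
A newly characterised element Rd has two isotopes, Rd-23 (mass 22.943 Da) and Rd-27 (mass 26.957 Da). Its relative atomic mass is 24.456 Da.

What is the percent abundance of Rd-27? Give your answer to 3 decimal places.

37.693%

With x = fraction of Rd-23 (so Rd-27 is 1 − x):
22.943·x + 26.957·(1 − x) = 24.456
(22.943 − 26.957)·x = 24.456 − 26.957
x = -2.501 / -4.014 = 0.62307 → 62.307% Rd-23, 37.693% Rd-27.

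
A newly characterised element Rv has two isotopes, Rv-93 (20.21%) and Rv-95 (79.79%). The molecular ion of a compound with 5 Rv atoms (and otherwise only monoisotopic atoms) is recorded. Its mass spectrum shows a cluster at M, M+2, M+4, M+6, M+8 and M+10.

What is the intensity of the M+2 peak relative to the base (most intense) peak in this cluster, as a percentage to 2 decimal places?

1.63%

Term probabilities: M 0.0003, M+2 0.0067, M+4 0.0526, M+6 0.2075, M+8 0.4096, M+10 0.3234. Base peak = M+8.
P(M+8) = C(5,4) × 0.2021^1 × 0.7979^4 = 5 × 0.2021 × 0.4053161 = 0.409572 (base)
P(M+2) = C(5,1) × 0.2021^4 × 0.7979^1 = 5 × 0.00166827 × 0.7979 = 0.006656
Relative intensity = 0.006656 / 0.409572 × 100 = 1.63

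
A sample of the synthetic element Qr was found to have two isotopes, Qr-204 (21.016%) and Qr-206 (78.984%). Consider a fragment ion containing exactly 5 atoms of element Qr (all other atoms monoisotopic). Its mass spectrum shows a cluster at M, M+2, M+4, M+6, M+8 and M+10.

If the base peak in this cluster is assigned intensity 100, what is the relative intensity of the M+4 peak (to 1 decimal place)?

(0.21016 + 0.78984)^5 gives M 0.0004, M+2 0.0077, M+4 0.0579, M+6 0.2176, M+8 0.4090, M+10 0.3074; the largest is M+8.
P(M+8) = C(5,4) × 0.21016^1 × 0.78984^4 = 5 × 0.21016 × 0.38918536 = 0.408956 (base)
P(M+4) = C(5,2) × 0.21016^3 × 0.78984^2 = 10 × 0.00928218 × 0.62384723 = 0.057907
Relative intensity = 0.057907 / 0.408956 × 100 = 14.2

14.2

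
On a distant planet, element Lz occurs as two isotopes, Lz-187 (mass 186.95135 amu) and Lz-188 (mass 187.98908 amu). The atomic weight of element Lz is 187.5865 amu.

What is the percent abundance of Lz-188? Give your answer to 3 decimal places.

61.206%

Writing the weighted mean with unknown fraction x of Lz-187:
186.95135·x + 187.98908·(1 − x) = 187.5865
(186.95135 − 187.98908)·x = 187.5865 − 187.98908
x = -0.40258 / -1.03773 = 0.38794 → 38.794% Lz-187, 61.206% Lz-188.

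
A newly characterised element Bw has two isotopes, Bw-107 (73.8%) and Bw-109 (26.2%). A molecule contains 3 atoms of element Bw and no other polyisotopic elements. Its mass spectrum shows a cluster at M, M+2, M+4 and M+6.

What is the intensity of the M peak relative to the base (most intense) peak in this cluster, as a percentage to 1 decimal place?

93.9%

Binomial terms of (0.738 + 0.262)^3: M 0.4019, M+2 0.4281, M+4 0.1520, M+6 0.0180 → M+2 is the base peak.
P(M+2) = C(3,1) × 0.738^2 × 0.262^1 = 3 × 0.544644 × 0.2620 = 0.428090 (base)
P(M) = C(3,0) × 0.738^3 × 0.262^0 = 1 × 0.40194727 × 1.0000 = 0.401947
Relative intensity = 0.401947 / 0.428090 × 100 = 93.9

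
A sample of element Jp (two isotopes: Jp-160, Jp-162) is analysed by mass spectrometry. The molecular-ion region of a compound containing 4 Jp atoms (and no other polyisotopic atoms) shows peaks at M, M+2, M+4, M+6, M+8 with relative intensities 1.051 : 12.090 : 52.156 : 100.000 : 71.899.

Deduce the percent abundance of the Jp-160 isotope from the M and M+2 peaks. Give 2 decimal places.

25.80%

If p is the fraction of Jp that is Jp-160, then I(M+2)/I(M) = [C(4,1)·p^3·(1−p)] / p^4 = 4·(1−p)/p = 12.090/1.051 = 11.5033
(1−p)/p = 11.5033/4 = 2.8758  ⇒  p = 1/(1 + 2.8758) = 0.2580
Jp-160: 25.80%, Jp-162: 74.20%.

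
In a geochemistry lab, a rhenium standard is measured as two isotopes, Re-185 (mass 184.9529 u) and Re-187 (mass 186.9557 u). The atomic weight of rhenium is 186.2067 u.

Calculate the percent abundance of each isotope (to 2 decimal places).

Re-185: 37.40%, Re-187: 62.60%

Writing the weighted mean with unknown fraction x of Re-185:
184.9529·x + 186.9557·(1 − x) = 186.2067
(184.9529 − 186.9557)·x = 186.2067 − 186.9557
x = -0.7490 / -2.0028 = 0.37398 → 37.40% Re-185, 62.60% Re-187.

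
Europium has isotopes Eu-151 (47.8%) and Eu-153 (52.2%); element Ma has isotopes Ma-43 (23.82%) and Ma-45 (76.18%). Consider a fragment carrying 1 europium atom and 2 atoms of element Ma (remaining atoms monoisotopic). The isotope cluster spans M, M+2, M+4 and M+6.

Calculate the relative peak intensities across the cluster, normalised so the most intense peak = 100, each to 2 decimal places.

Europium pattern (n=1): 0.4780 : 0.5220
Element Ma pattern (n=2): 0.05673924 : 0.36292152 : 0.58033924
Convolve the two distributions (both contribute in 2-u steps):
  M: 0.4780×0.05673924 = 0.027121
  M+2: 0.4780×0.36292152 + 0.5220×0.05673924 = 0.203094
  M+4: 0.4780×0.58033924 + 0.5220×0.36292152 = 0.466847
  M+6: 0.5220×0.58033924 = 0.302937
Scale to base peak (0.466847) = 100: 5.81 : 43.50 : 100.00 : 64.89

5.81 : 43.50 : 100.00 : 64.89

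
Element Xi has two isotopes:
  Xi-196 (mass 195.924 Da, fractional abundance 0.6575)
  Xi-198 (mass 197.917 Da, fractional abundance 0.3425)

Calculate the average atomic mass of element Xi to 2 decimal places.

196.61 Da

Average mass = Σ (abundance × isotope mass) = 0.6575 × 195.924 + 0.3425 × 197.917
= 128.8200 + 67.7866 = 196.6066 Da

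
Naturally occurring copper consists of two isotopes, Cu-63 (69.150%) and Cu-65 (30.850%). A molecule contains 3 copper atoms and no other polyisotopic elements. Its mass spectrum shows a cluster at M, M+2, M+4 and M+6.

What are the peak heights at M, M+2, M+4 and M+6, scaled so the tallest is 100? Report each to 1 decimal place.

The 3 Cu atoms are independent, so intensities follow the terms of (0.69150 + 0.30850)^3.
P(M) = 0.69150^3 = 0.330656
P(M+2) = 3 × 0.69150^2 × 0.30850^1 = 0.442548
P(M+4) = 3 × 0.69150^1 × 0.30850^2 = 0.197435
P(M+6) = 0.30850^3 = 0.029361
The M+2 peak is largest (0.442548); scaling to 100 gives 74.7 : 100.0 : 44.6 : 6.6.

74.7 : 100.0 : 44.6 : 6.6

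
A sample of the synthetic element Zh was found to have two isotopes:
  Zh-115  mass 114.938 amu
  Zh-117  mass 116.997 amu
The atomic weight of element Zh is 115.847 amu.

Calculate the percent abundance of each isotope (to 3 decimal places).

Zh-115: 55.852%, Zh-117: 44.148%

Writing the weighted mean with unknown fraction x of Zh-115:
114.938·x + 116.997·(1 − x) = 115.847
(114.938 − 116.997)·x = 115.847 − 116.997
x = -1.150 / -2.059 = 0.55852 → 55.852% Zh-115, 44.148% Zh-117.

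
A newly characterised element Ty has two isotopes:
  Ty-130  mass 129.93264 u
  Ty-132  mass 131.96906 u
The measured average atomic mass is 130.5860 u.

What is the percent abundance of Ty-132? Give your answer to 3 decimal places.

Writing the weighted mean with unknown fraction x of Ty-130:
129.93264·x + 131.96906·(1 − x) = 130.5860
(129.93264 − 131.96906)·x = 130.5860 − 131.96906
x = -1.38306 / -2.03642 = 0.67916 → 67.916% Ty-130, 32.084% Ty-132.

32.084%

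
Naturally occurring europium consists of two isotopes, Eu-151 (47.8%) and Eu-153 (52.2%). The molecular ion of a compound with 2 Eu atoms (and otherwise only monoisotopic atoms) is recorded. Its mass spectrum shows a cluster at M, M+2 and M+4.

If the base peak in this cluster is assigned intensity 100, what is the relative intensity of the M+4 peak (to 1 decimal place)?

54.6

Term probabilities: M 0.2285, M+2 0.4990, M+4 0.2725. Base peak = M+2.
P(M+2) = C(2,1) × 0.478^1 × 0.522^1 = 2 × 0.4780 × 0.5220 = 0.499032 (base)
P(M+4) = C(2,2) × 0.478^0 × 0.522^2 = 1 × 1.0000 × 0.272484 = 0.272484
Relative intensity = 0.272484 / 0.499032 × 100 = 54.6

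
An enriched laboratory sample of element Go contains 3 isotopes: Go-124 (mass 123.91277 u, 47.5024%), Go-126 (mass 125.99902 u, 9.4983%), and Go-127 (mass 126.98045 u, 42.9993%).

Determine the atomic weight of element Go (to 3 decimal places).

125.430 u

The abundance-weighted mean is 0.475024 × 123.91277 + 0.094983 × 125.99902 + 0.429993 × 126.98045
= 58.861540 + 11.967765 + 54.600705 = 125.430010 u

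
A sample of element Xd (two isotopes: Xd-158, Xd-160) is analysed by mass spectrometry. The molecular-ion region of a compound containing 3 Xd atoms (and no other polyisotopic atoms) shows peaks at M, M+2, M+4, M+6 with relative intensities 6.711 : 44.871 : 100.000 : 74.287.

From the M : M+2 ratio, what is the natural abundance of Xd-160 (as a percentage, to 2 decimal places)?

If p is the fraction of Xd that is Xd-158, then I(M+2)/I(M) = [C(3,1)·p^2·(1−p)] / p^3 = 3·(1−p)/p = 44.871/6.711 = 6.6862
(1−p)/p = 6.6862/3 = 2.2287  ⇒  p = 1/(1 + 2.2287) = 0.3097
Xd-158: 30.97%, Xd-160: 69.03%.

69.03%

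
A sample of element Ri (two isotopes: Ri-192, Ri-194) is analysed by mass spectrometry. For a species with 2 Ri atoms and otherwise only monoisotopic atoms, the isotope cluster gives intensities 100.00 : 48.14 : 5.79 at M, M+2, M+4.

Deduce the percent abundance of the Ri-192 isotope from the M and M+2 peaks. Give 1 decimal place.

Write p for the Ri-192 fraction. I(M+2)/I(M) = [C(2,1)·p^1·(1−p)] / p^2 = 2·(1−p)/p = 48.14/100.00 = 0.4814
(1−p)/p = 0.4814/2 = 0.2407  ⇒  p = 1/(1 + 0.2407) = 0.8060
Ri-192: 80.6%, Ri-194: 19.4%.

80.6%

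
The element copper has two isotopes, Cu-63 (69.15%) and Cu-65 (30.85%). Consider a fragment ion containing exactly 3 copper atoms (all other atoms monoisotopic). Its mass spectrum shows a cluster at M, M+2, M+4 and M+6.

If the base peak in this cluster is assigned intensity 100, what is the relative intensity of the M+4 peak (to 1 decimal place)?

(0.6915 + 0.3085)^3 gives M 0.3307, M+2 0.4425, M+4 0.1974, M+6 0.0294; the largest is M+2.
P(M+2) = C(3,1) × 0.6915^2 × 0.3085^1 = 3 × 0.47817225 × 0.3085 = 0.442548 (base)
P(M+4) = C(3,2) × 0.6915^1 × 0.3085^2 = 3 × 0.6915 × 0.09517225 = 0.197435
Relative intensity = 0.197435 / 0.442548 × 100 = 44.6

44.6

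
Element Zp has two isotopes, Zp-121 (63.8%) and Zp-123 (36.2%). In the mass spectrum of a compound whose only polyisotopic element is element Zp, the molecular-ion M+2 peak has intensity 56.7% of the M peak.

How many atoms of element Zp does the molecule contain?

1

The M+2/M ratio from n Zp atoms is n · q/p = n · 0.362/0.638.
n = 0.567 × 0.638/0.362 = 1.00 ≈ 1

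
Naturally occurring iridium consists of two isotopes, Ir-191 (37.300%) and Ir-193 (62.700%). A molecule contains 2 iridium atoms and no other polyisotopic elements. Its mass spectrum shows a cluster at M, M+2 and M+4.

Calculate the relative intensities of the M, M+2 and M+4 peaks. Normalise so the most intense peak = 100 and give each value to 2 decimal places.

Each Ir atom is independently Ir-191 (p = 0.37300) or Ir-193 (q = 0.62700); the cluster is the binomial expansion (p + q)^2.
P(M) = 0.37300^2 = 0.139129
P(M+2) = 2 × 0.37300^1 × 0.62700^1 = 0.467742
P(M+4) = 0.62700^2 = 0.393129
The M+2 peak is largest (0.467742); scaling to 100 gives 29.74 : 100.00 : 84.05.

29.74 : 100.00 : 84.05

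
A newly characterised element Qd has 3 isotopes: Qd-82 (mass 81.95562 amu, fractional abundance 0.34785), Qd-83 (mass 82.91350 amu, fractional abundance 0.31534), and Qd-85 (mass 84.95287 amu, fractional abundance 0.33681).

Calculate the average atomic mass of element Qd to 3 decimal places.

Weight each isotope mass by its fractional abundance: 0.34785 × 81.95562 + 0.31534 × 82.91350 + 0.33681 × 84.95287
= 28.508262 + 26.145943 + 28.612976 = 83.267181 amu

83.267 amu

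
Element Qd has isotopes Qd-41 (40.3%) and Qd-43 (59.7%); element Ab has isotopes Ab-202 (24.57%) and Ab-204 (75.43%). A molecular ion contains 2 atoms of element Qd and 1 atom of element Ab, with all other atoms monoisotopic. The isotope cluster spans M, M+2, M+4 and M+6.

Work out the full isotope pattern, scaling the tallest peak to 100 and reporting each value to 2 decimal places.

Element Qd pattern (n=2): 0.162409 : 0.481182 : 0.356409
Element Ab pattern (n=1): 0.2457 : 0.7543
Convolve the two distributions (both contribute in 2-u steps):
  M: 0.162409×0.2457 = 0.039904
  M+2: 0.162409×0.7543 + 0.481182×0.2457 = 0.240732
  M+4: 0.481182×0.7543 + 0.356409×0.2457 = 0.450525
  M+6: 0.356409×0.7543 = 0.268839
Scale to base peak (0.450525) = 100: 8.86 : 53.43 : 100.00 : 59.67

8.86 : 53.43 : 100.00 : 59.67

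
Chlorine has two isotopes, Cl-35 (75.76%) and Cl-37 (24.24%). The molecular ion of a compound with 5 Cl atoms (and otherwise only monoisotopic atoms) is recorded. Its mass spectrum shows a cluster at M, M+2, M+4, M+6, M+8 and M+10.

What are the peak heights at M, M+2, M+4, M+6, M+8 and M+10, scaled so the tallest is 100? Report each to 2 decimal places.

The 5 Cl atoms are independent, so intensities follow the terms of (0.7576 + 0.2424)^5.
P(M) = 0.7576^5 = 0.249574
P(M+2) = 5 × 0.7576^4 × 0.2424^1 = 0.399266
P(M+4) = 10 × 0.7576^3 × 0.2424^2 = 0.255497
P(M+6) = 10 × 0.7576^2 × 0.2424^3 = 0.081748
P(M+8) = 5 × 0.7576^1 × 0.2424^4 = 0.013078
P(M+10) = 0.2424^5 = 0.000837
The M+2 peak is largest (0.399266); scaling to 100 gives 62.51 : 100.00 : 63.99 : 20.47 : 3.28 : 0.21.

62.51 : 100.00 : 63.99 : 20.47 : 3.28 : 0.21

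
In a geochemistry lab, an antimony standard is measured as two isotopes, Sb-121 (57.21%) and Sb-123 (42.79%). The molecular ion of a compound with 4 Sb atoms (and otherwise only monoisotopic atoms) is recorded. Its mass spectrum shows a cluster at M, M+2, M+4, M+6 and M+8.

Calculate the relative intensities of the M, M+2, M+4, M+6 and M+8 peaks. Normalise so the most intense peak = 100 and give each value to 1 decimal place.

29.8 : 89.1 : 100.0 : 49.9 : 9.3

The 4 Sb atoms are independent, so intensities follow the terms of (0.5721 + 0.4279)^4.
P(M) = 0.5721^4 = 0.107124
P(M+2) = 4 × 0.5721^3 × 0.4279^1 = 0.320493
P(M+4) = 6 × 0.5721^2 × 0.4279^2 = 0.359567
P(M+6) = 4 × 0.5721^1 × 0.4279^3 = 0.179291
P(M+8) = 0.4279^4 = 0.033525
The M+4 peak is largest (0.359567); scaling to 100 gives 29.8 : 89.1 : 100.0 : 49.9 : 9.3.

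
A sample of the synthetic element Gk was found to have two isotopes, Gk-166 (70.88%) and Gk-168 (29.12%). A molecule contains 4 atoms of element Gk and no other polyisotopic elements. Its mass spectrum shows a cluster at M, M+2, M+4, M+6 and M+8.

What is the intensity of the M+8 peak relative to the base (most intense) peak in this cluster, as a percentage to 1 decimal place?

Term probabilities: M 0.2524, M+2 0.4148, M+4 0.2556, M+6 0.0700, M+8 0.0072. Base peak = M+2.
P(M+2) = C(4,1) × 0.7088^3 × 0.2912^1 = 4 × 0.35609931 × 0.2912 = 0.414784 (base)
P(M+8) = C(4,4) × 0.7088^0 × 0.2912^4 = 1 × 1.0000 × 0.00719061 = 0.007191
Relative intensity = 0.007191 / 0.414784 × 100 = 1.7

1.7%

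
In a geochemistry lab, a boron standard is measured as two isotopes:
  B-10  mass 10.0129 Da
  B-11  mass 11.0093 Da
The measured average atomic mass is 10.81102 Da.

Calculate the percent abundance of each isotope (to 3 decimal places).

With x = fraction of B-10 (so B-11 is 1 − x):
10.0129·x + 11.0093·(1 − x) = 10.81102
(10.0129 − 11.0093)·x = 10.81102 − 11.0093
x = -0.19828 / -0.9964 = 0.19900 → 19.900% B-10, 80.100% B-11.

B-10: 19.900%, B-11: 80.100%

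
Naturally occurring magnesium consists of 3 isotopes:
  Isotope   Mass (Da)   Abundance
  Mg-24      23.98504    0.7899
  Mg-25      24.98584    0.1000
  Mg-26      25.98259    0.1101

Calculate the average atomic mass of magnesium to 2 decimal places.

24.31 Da

Weight each isotope mass by its fractional abundance: 0.7899 × 23.98504 + 0.1000 × 24.98584 + 0.1101 × 25.98259
= 18.945783 + 2.498584 + 2.860683 = 24.305050 Da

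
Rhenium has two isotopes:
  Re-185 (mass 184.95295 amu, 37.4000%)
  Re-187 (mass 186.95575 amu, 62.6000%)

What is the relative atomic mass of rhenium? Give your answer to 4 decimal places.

186.2067 amu

Ar = Σ fᵢ·mᵢ = 0.374000 × 184.95295 + 0.626000 × 186.95575
= 69.172403 + 117.034300 = 186.206703 amu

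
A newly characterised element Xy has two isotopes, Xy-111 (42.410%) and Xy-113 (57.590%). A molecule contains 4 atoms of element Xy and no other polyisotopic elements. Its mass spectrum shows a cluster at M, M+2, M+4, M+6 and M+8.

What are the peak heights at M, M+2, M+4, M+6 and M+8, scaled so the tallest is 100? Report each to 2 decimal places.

9.04 : 49.09 : 100.00 : 90.53 : 30.73

Each Xy atom is independently Xy-111 (p = 0.42410) or Xy-113 (q = 0.57590); the cluster is the binomial expansion (p + q)^4.
P(M) = 0.42410^4 = 0.032350
P(M+2) = 4 × 0.42410^3 × 0.57590^1 = 0.175716
P(M+4) = 6 × 0.42410^2 × 0.57590^2 = 0.357917
P(M+6) = 4 × 0.42410^1 × 0.57590^3 = 0.324018
P(M+8) = 0.57590^4 = 0.109999
The M+4 peak is largest (0.357917); scaling to 100 gives 9.04 : 49.09 : 100.00 : 90.53 : 30.73.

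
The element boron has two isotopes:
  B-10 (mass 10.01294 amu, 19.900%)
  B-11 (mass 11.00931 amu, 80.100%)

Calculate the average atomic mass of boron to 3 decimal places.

10.811 amu

Weight each isotope mass by its fractional abundance: 0.19900 × 10.01294 + 0.80100 × 11.00931
= 1.992575 + 8.818457 = 10.811032 amu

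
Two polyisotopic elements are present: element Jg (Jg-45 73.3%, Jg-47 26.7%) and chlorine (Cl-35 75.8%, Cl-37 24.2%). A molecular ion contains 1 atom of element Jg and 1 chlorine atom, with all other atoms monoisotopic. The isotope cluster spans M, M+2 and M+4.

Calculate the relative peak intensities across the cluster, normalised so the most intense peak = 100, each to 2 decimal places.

Element Jg pattern (n=1): 0.7330 : 0.2670
Chlorine pattern (n=1): 0.7580 : 0.2420
Convolve the two distributions (both contribute in 2-u steps):
  M: 0.7330×0.7580 = 0.555614
  M+2: 0.7330×0.2420 + 0.2670×0.7580 = 0.379772
  M+4: 0.2670×0.2420 = 0.064614
Scale to base peak (0.555614) = 100: 100.00 : 68.35 : 11.63

100.00 : 68.35 : 11.63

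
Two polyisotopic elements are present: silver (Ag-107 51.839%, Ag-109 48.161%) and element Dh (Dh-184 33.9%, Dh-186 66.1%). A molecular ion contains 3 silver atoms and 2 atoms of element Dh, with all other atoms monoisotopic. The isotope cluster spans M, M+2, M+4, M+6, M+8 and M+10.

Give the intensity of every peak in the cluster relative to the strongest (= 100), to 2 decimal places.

4.65 : 31.11 : 80.29 : 100.00 : 60.34 : 14.18

Silver pattern (n=3): 0.13930601 : 0.38826655 : 0.36071887 : 0.11170857
Element Dh pattern (n=2): 0.114921 : 0.448158 : 0.436921
Convolve the two distributions (both contribute in 2-u steps):
  M: 0.13930601×0.114921 = 0.016009
  M+2: 0.13930601×0.448158 + 0.38826655×0.114921 = 0.107051
  M+4: 0.13930601×0.436921 + 0.38826655×0.448158 + 0.36071887×0.114921 = 0.276325
  M+6: 0.38826655×0.436921 + 0.36071887×0.448158 + 0.11170857×0.114921 = 0.344139
  M+8: 0.36071887×0.436921 + 0.11170857×0.448158 = 0.207669
  M+10: 0.11170857×0.436921 = 0.048808
Scale to base peak (0.344139) = 100: 4.65 : 31.11 : 80.29 : 100.00 : 60.34 : 14.18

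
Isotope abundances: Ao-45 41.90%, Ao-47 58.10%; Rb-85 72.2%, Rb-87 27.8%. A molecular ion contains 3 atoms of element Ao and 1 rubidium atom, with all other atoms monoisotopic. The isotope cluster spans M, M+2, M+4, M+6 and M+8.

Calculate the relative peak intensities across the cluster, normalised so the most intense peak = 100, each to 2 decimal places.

Element Ao pattern (n=3): 0.07356006 : 0.30600282 : 0.42431418 : 0.19612294
Rubidium pattern (n=1): 0.7220 : 0.2780
Convolve the two distributions (both contribute in 2-u steps):
  M: 0.07356006×0.7220 = 0.053110
  M+2: 0.07356006×0.2780 + 0.30600282×0.7220 = 0.241384
  M+4: 0.30600282×0.2780 + 0.42431418×0.7220 = 0.391424
  M+6: 0.42431418×0.2780 + 0.19612294×0.7220 = 0.259560
  M+8: 0.19612294×0.2780 = 0.054522
Scale to base peak (0.391424) = 100: 13.57 : 61.67 : 100.00 : 66.31 : 13.93

13.57 : 61.67 : 100.00 : 66.31 : 13.93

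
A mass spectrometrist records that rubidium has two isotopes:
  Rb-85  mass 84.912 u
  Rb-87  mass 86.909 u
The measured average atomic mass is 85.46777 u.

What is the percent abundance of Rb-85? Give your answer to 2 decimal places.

72.17%

With x = fraction of Rb-85 (so Rb-87 is 1 − x):
84.912·x + 86.909·(1 − x) = 85.46777
(84.912 − 86.909)·x = 85.46777 − 86.909
x = -1.44123 / -1.997 = 0.72170 → 72.17% Rb-85, 27.83% Rb-87.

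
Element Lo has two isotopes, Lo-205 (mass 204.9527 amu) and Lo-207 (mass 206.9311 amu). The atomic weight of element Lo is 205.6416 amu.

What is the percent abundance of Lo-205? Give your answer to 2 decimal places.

65.18%

With x = fraction of Lo-205 (so Lo-207 is 1 − x):
204.9527·x + 206.9311·(1 − x) = 205.6416
(204.9527 − 206.9311)·x = 205.6416 − 206.9311
x = -1.2895 / -1.9784 = 0.65179 → 65.18% Lo-205, 34.82% Lo-207.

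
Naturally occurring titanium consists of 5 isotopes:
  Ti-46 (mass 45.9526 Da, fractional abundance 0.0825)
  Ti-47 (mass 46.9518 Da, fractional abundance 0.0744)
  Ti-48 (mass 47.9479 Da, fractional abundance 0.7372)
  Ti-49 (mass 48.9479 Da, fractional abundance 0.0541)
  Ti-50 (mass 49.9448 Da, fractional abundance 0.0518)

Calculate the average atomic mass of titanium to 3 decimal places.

47.867 Da

Ar = Σ fᵢ·mᵢ = 0.0825 × 45.9526 + 0.0744 × 46.9518 + 0.7372 × 47.9479 + 0.0541 × 48.9479 + 0.0518 × 49.9448
= 3.79109 + 3.49321 + 35.34719 + 2.64808 + 2.58714 = 47.86671 Da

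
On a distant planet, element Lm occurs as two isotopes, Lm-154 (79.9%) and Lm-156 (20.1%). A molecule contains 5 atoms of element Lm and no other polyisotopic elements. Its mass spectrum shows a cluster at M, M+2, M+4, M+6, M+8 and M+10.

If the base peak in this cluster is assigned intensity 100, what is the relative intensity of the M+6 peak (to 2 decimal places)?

Term probabilities: M 0.3256, M+2 0.4096, M+4 0.2061, M+6 0.0518, M+8 0.0065, M+10 0.0003. Base peak = M+2.
P(M+2) = C(5,1) × 0.799^4 × 0.201^1 = 5 × 0.40755584 × 0.2010 = 0.409594 (base)
P(M+6) = C(5,3) × 0.799^2 × 0.201^3 = 10 × 0.638401 × 0.0081206 = 0.051842
Relative intensity = 0.051842 / 0.409594 × 100 = 12.66

12.66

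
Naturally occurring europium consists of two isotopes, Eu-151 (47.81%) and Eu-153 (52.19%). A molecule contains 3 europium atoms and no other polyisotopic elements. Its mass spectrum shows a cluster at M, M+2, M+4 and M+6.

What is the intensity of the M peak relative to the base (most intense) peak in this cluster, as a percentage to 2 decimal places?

27.97%

Term probabilities: M 0.1093, M+2 0.3579, M+4 0.3907, M+6 0.1422. Base peak = M+4.
P(M+4) = C(3,2) × 0.4781^1 × 0.5219^2 = 3 × 0.4781 × 0.27237961 = 0.390674 (base)
P(M) = C(3,0) × 0.4781^3 × 0.5219^0 = 1 × 0.10928391 × 1.0000 = 0.109284
Relative intensity = 0.109284 / 0.390674 × 100 = 27.97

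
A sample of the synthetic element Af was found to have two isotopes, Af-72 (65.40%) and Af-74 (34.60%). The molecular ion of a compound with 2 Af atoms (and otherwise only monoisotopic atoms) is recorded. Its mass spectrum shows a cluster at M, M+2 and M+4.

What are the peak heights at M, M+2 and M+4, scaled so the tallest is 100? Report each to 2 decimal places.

94.51 : 100.00 : 26.45

The 2 Af atoms are independent, so intensities follow the terms of (0.6540 + 0.3460)^2.
P(M) = 0.6540^2 = 0.427716
P(M+2) = 2 × 0.6540^1 × 0.3460^1 = 0.452568
P(M+4) = 0.3460^2 = 0.119716
The M+2 peak is largest (0.452568); scaling to 100 gives 94.51 : 100.00 : 26.45.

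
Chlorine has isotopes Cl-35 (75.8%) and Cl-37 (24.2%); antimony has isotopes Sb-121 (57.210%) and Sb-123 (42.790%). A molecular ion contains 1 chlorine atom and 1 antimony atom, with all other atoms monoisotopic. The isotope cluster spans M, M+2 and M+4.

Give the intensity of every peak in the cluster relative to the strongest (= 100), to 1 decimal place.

93.7 : 100.0 : 22.4

Chlorine pattern (n=1): 0.7580 : 0.2420
Antimony pattern (n=1): 0.5721 : 0.4279
Convolve the two distributions (both contribute in 2-u steps):
  M: 0.7580×0.5721 = 0.433652
  M+2: 0.7580×0.4279 + 0.2420×0.5721 = 0.462796
  M+4: 0.2420×0.4279 = 0.103552
Scale to base peak (0.462796) = 100: 93.7 : 100.0 : 22.4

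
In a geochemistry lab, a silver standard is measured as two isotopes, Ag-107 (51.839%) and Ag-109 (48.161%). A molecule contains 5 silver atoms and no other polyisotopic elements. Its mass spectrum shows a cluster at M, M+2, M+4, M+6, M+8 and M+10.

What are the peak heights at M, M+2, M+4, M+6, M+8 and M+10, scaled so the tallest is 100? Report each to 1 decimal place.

11.6 : 53.8 : 100.0 : 92.9 : 43.2 : 8.0

Each Ag atom is independently Ag-107 (p = 0.51839) or Ag-109 (q = 0.48161); the cluster is the binomial expansion (p + q)^5.
P(M) = 0.51839^5 = 0.037435
P(M+2) = 5 × 0.51839^4 × 0.48161^1 = 0.173897
P(M+4) = 10 × 0.51839^3 × 0.48161^2 = 0.323118
P(M+6) = 10 × 0.51839^2 × 0.48161^3 = 0.300192
P(M+8) = 5 × 0.51839^1 × 0.48161^4 = 0.139447
P(M+10) = 0.48161^5 = 0.025911
The M+4 peak is largest (0.323118); scaling to 100 gives 11.6 : 53.8 : 100.0 : 92.9 : 43.2 : 8.0.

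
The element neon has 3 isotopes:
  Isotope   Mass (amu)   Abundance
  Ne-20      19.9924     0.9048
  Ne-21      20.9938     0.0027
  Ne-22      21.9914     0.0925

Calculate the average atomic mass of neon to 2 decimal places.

The abundance-weighted mean is 0.9048 × 19.9924 + 0.0027 × 20.9938 + 0.0925 × 21.9914
= 18.08912 + 0.05668 + 2.03420 = 20.18000 amu

20.18 amu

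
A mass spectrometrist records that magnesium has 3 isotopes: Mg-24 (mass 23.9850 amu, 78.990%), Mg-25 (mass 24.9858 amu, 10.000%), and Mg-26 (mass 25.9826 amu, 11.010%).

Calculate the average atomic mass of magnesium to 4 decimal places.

24.3050 amu

Weight each isotope mass by its fractional abundance: 0.78990 × 23.9850 + 0.10000 × 24.9858 + 0.11010 × 25.9826
= 18.94575 + 2.49858 + 2.86068 = 24.30501 amu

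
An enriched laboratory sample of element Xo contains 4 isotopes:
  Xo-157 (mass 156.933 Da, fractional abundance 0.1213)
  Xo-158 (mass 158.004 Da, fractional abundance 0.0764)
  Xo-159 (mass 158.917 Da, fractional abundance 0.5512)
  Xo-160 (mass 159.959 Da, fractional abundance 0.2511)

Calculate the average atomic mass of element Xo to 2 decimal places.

Average mass = Σ (abundance × isotope mass) = 0.1213 × 156.933 + 0.0764 × 158.004 + 0.5512 × 158.917 + 0.2511 × 159.959
= 19.0360 + 12.0715 + 87.5951 + 40.1657 = 158.8683 Da

158.87 Da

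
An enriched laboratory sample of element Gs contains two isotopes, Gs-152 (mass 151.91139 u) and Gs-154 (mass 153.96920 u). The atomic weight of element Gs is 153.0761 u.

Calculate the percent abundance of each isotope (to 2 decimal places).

Writing the weighted mean with unknown fraction x of Gs-152:
151.91139·x + 153.96920·(1 − x) = 153.0761
(151.91139 − 153.96920)·x = 153.0761 − 153.96920
x = -0.89310 / -2.05781 = 0.43401 → 43.40% Gs-152, 56.60% Gs-154.

Gs-152: 43.40%, Gs-154: 56.60%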